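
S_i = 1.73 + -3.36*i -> [1.73, -1.63, -4.99, -8.35, -11.71]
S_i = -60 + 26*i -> [-60, -34, -8, 18, 44]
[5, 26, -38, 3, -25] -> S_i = Random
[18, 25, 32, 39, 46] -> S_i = 18 + 7*i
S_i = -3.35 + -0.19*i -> [-3.35, -3.54, -3.73, -3.92, -4.11]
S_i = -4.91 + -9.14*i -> [-4.91, -14.05, -23.19, -32.33, -41.47]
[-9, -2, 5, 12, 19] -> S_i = -9 + 7*i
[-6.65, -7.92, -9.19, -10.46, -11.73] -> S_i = -6.65 + -1.27*i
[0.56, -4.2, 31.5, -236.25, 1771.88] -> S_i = 0.56*(-7.50)^i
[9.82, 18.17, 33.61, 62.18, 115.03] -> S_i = 9.82*1.85^i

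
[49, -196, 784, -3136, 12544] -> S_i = 49*-4^i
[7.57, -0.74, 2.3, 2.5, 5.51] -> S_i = Random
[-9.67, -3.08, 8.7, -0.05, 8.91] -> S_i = Random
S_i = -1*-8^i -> [-1, 8, -64, 512, -4096]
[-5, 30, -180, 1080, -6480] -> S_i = -5*-6^i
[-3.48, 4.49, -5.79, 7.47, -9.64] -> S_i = -3.48*(-1.29)^i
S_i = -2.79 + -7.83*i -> [-2.79, -10.62, -18.45, -26.28, -34.11]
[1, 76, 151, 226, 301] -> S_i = 1 + 75*i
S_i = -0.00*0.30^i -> [-0.0, -0.0, -0.0, -0.0, -0.0]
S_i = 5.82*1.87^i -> [5.82, 10.88, 20.35, 38.06, 71.17]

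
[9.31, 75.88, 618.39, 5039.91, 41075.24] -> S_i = 9.31*8.15^i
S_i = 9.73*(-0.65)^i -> [9.73, -6.32, 4.11, -2.67, 1.74]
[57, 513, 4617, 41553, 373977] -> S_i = 57*9^i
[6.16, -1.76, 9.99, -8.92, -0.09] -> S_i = Random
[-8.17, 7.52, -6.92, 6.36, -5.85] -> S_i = -8.17*(-0.92)^i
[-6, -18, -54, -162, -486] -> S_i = -6*3^i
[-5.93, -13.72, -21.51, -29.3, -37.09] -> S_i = -5.93 + -7.79*i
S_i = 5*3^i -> [5, 15, 45, 135, 405]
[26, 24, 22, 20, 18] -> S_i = 26 + -2*i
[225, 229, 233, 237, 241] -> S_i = 225 + 4*i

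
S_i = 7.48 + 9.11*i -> [7.48, 16.59, 25.7, 34.81, 43.92]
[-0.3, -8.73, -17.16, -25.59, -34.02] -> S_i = -0.30 + -8.43*i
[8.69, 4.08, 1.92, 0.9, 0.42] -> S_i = 8.69*0.47^i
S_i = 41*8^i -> [41, 328, 2624, 20992, 167936]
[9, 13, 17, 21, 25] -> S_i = 9 + 4*i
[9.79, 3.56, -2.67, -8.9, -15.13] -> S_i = 9.79 + -6.23*i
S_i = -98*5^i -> [-98, -490, -2450, -12250, -61250]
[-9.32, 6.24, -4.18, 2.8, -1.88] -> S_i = -9.32*(-0.67)^i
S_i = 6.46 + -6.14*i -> [6.46, 0.32, -5.82, -11.96, -18.1]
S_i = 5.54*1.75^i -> [5.54, 9.7, 16.97, 29.69, 51.96]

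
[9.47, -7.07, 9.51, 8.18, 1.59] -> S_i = Random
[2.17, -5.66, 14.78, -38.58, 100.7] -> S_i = 2.17*(-2.61)^i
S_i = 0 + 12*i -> [0, 12, 24, 36, 48]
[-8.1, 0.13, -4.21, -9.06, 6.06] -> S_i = Random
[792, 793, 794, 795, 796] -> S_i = 792 + 1*i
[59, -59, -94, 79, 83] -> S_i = Random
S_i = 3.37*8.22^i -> [3.37, 27.7, 227.71, 1871.74, 15385.7]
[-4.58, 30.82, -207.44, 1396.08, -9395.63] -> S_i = -4.58*(-6.73)^i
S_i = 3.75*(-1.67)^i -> [3.75, -6.26, 10.46, -17.47, 29.17]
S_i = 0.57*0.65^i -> [0.57, 0.37, 0.24, 0.16, 0.1]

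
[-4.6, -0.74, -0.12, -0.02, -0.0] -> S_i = -4.60*0.16^i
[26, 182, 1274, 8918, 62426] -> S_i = 26*7^i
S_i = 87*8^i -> [87, 696, 5568, 44544, 356352]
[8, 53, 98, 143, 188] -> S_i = 8 + 45*i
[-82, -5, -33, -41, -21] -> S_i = Random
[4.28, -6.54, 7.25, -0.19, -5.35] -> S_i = Random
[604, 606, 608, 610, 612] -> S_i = 604 + 2*i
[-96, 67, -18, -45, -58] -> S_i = Random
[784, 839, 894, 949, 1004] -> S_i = 784 + 55*i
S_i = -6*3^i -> [-6, -18, -54, -162, -486]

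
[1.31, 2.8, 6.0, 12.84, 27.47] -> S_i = 1.31*2.14^i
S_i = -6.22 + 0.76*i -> [-6.22, -5.46, -4.7, -3.94, -3.18]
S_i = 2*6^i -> [2, 12, 72, 432, 2592]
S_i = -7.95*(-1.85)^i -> [-7.95, 14.71, -27.21, 50.34, -93.12]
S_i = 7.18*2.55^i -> [7.18, 18.31, 46.69, 119.05, 303.59]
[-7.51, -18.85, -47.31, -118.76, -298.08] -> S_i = -7.51*2.51^i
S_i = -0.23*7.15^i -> [-0.23, -1.64, -11.76, -84.07, -601.11]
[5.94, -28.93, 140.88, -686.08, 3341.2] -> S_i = 5.94*(-4.87)^i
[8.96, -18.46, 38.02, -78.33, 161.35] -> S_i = 8.96*(-2.06)^i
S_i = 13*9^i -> [13, 117, 1053, 9477, 85293]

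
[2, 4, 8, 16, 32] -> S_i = 2*2^i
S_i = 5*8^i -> [5, 40, 320, 2560, 20480]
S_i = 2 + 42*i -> [2, 44, 86, 128, 170]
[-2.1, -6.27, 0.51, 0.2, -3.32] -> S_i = Random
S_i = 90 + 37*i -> [90, 127, 164, 201, 238]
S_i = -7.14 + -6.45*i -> [-7.14, -13.59, -20.04, -26.49, -32.94]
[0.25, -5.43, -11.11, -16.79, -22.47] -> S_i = 0.25 + -5.68*i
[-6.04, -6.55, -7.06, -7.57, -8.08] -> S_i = -6.04 + -0.51*i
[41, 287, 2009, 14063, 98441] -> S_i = 41*7^i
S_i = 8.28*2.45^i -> [8.28, 20.29, 49.7, 121.77, 298.33]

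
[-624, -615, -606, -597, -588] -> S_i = -624 + 9*i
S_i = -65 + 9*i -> [-65, -56, -47, -38, -29]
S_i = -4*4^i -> [-4, -16, -64, -256, -1024]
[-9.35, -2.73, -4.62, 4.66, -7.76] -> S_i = Random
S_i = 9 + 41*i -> [9, 50, 91, 132, 173]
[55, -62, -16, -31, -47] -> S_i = Random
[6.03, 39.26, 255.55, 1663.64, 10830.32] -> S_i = 6.03*6.51^i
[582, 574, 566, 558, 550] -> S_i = 582 + -8*i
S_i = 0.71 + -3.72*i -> [0.71, -3.01, -6.73, -10.45, -14.17]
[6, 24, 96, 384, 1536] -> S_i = 6*4^i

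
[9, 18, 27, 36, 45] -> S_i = 9 + 9*i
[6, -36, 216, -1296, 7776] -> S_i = 6*-6^i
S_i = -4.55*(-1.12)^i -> [-4.55, 5.1, -5.71, 6.39, -7.16]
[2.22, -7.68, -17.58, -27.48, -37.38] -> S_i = 2.22 + -9.90*i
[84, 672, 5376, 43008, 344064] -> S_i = 84*8^i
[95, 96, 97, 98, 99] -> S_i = 95 + 1*i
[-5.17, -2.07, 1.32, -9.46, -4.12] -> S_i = Random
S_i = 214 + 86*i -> [214, 300, 386, 472, 558]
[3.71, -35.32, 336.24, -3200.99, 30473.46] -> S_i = 3.71*(-9.52)^i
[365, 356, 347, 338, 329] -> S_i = 365 + -9*i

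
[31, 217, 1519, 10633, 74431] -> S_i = 31*7^i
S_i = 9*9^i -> [9, 81, 729, 6561, 59049]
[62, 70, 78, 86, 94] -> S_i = 62 + 8*i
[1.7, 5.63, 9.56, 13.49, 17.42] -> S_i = 1.70 + 3.93*i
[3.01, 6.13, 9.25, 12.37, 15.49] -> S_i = 3.01 + 3.12*i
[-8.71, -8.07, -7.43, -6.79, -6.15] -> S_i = -8.71 + 0.64*i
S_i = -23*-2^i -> [-23, 46, -92, 184, -368]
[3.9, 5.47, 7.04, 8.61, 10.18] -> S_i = 3.90 + 1.57*i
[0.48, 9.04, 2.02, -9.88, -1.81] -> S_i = Random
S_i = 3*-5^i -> [3, -15, 75, -375, 1875]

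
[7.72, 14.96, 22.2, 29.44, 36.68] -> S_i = 7.72 + 7.24*i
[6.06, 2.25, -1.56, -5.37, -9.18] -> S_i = 6.06 + -3.81*i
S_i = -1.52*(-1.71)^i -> [-1.52, 2.6, -4.44, 7.6, -13.0]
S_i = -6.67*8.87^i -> [-6.67, -59.16, -524.77, -4654.75, -41287.66]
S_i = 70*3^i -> [70, 210, 630, 1890, 5670]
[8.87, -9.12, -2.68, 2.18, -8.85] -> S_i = Random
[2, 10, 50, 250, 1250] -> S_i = 2*5^i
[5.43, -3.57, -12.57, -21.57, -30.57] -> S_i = 5.43 + -9.00*i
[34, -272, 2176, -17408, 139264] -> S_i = 34*-8^i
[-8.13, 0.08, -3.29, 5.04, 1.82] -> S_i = Random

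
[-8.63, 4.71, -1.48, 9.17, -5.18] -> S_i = Random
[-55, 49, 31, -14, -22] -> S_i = Random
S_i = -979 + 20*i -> [-979, -959, -939, -919, -899]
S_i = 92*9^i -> [92, 828, 7452, 67068, 603612]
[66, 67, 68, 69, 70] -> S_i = 66 + 1*i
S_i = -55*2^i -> [-55, -110, -220, -440, -880]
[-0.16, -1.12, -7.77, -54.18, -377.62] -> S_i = -0.16*6.97^i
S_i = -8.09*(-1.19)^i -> [-8.09, 9.63, -11.46, 13.63, -16.22]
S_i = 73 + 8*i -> [73, 81, 89, 97, 105]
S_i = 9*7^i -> [9, 63, 441, 3087, 21609]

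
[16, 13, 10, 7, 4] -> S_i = 16 + -3*i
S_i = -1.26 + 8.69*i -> [-1.26, 7.43, 16.12, 24.81, 33.5]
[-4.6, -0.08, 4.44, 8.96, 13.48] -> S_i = -4.60 + 4.52*i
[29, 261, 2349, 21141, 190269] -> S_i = 29*9^i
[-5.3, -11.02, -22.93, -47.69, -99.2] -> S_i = -5.30*2.08^i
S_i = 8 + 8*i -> [8, 16, 24, 32, 40]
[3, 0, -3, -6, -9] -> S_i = 3 + -3*i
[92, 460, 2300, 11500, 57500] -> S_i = 92*5^i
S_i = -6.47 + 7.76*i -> [-6.47, 1.29, 9.05, 16.81, 24.57]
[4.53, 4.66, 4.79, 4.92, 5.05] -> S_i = 4.53 + 0.13*i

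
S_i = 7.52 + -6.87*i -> [7.52, 0.65, -6.22, -13.09, -19.96]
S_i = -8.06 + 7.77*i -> [-8.06, -0.29, 7.48, 15.25, 23.02]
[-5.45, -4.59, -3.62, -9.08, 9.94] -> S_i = Random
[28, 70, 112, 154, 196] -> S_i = 28 + 42*i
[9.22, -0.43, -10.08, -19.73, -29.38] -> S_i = 9.22 + -9.65*i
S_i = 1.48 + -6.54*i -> [1.48, -5.06, -11.6, -18.14, -24.68]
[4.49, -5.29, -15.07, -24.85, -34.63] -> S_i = 4.49 + -9.78*i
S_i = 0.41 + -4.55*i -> [0.41, -4.14, -8.69, -13.24, -17.79]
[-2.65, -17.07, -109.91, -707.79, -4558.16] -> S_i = -2.65*6.44^i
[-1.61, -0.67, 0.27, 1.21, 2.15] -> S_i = -1.61 + 0.94*i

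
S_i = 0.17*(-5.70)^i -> [0.17, -0.97, 5.52, -31.48, 179.45]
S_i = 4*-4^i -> [4, -16, 64, -256, 1024]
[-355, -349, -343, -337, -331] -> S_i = -355 + 6*i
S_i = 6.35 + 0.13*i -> [6.35, 6.48, 6.61, 6.74, 6.87]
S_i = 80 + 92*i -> [80, 172, 264, 356, 448]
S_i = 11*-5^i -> [11, -55, 275, -1375, 6875]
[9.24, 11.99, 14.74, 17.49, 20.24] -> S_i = 9.24 + 2.75*i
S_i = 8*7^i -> [8, 56, 392, 2744, 19208]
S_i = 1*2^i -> [1, 2, 4, 8, 16]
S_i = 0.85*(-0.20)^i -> [0.85, -0.17, 0.03, -0.01, 0.0]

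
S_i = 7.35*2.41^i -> [7.35, 17.71, 42.69, 102.88, 247.95]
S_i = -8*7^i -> [-8, -56, -392, -2744, -19208]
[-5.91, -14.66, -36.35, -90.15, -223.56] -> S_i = -5.91*2.48^i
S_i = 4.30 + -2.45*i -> [4.3, 1.85, -0.6, -3.05, -5.5]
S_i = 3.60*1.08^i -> [3.6, 3.89, 4.2, 4.53, 4.9]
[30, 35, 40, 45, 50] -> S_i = 30 + 5*i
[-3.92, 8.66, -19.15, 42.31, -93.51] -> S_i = -3.92*(-2.21)^i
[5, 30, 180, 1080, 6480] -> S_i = 5*6^i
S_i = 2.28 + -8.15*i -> [2.28, -5.87, -14.02, -22.17, -30.32]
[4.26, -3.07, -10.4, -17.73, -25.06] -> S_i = 4.26 + -7.33*i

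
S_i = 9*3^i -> [9, 27, 81, 243, 729]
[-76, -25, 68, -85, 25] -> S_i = Random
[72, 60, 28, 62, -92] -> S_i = Random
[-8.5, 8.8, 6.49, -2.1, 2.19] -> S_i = Random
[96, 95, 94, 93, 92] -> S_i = 96 + -1*i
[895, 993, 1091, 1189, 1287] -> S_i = 895 + 98*i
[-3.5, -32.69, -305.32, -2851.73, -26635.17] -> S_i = -3.50*9.34^i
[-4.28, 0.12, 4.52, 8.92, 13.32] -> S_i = -4.28 + 4.40*i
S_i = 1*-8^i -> [1, -8, 64, -512, 4096]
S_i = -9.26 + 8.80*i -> [-9.26, -0.46, 8.34, 17.14, 25.94]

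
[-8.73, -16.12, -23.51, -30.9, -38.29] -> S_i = -8.73 + -7.39*i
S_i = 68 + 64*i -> [68, 132, 196, 260, 324]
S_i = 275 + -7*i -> [275, 268, 261, 254, 247]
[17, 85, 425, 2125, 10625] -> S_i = 17*5^i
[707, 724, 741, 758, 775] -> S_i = 707 + 17*i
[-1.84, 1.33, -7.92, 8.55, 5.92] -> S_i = Random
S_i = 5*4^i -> [5, 20, 80, 320, 1280]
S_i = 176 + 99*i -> [176, 275, 374, 473, 572]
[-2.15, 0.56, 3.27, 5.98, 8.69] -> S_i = -2.15 + 2.71*i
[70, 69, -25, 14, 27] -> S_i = Random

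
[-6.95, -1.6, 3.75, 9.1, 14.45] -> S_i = -6.95 + 5.35*i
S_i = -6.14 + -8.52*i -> [-6.14, -14.66, -23.18, -31.7, -40.22]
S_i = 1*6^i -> [1, 6, 36, 216, 1296]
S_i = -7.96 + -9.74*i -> [-7.96, -17.7, -27.44, -37.18, -46.92]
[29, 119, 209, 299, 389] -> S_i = 29 + 90*i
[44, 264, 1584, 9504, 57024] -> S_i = 44*6^i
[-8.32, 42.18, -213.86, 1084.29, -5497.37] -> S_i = -8.32*(-5.07)^i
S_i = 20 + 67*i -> [20, 87, 154, 221, 288]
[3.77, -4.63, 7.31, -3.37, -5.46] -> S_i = Random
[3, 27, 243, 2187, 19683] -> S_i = 3*9^i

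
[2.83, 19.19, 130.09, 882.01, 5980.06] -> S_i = 2.83*6.78^i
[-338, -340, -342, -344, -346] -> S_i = -338 + -2*i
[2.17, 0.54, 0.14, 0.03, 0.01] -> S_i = 2.17*0.25^i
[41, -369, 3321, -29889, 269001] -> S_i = 41*-9^i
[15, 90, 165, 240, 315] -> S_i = 15 + 75*i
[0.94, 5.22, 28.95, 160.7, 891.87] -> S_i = 0.94*5.55^i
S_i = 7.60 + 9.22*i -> [7.6, 16.82, 26.04, 35.26, 44.48]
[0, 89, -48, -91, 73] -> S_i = Random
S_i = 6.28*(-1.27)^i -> [6.28, -7.98, 10.13, -12.86, 16.34]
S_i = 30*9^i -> [30, 270, 2430, 21870, 196830]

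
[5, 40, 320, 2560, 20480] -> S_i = 5*8^i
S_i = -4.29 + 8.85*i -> [-4.29, 4.56, 13.41, 22.26, 31.11]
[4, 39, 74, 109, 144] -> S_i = 4 + 35*i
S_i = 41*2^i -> [41, 82, 164, 328, 656]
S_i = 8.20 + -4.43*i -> [8.2, 3.77, -0.66, -5.09, -9.52]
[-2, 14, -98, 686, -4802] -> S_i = -2*-7^i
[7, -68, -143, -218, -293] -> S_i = 7 + -75*i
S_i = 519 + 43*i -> [519, 562, 605, 648, 691]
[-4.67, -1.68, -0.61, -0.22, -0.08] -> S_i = -4.67*0.36^i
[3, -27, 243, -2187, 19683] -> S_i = 3*-9^i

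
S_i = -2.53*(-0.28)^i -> [-2.53, 0.71, -0.2, 0.06, -0.02]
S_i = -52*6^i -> [-52, -312, -1872, -11232, -67392]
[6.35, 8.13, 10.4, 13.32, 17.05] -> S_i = 6.35*1.28^i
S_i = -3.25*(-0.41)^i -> [-3.25, 1.33, -0.55, 0.22, -0.09]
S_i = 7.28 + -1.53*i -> [7.28, 5.75, 4.22, 2.69, 1.16]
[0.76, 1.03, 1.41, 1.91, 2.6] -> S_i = 0.76*1.36^i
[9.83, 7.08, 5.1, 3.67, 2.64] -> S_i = 9.83*0.72^i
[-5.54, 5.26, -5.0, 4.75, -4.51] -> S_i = -5.54*(-0.95)^i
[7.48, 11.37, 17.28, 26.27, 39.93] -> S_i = 7.48*1.52^i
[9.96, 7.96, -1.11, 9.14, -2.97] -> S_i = Random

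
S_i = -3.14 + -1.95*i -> [-3.14, -5.09, -7.04, -8.99, -10.94]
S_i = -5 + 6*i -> [-5, 1, 7, 13, 19]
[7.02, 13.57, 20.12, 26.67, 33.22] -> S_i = 7.02 + 6.55*i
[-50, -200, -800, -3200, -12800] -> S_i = -50*4^i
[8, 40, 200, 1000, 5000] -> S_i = 8*5^i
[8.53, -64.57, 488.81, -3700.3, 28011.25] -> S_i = 8.53*(-7.57)^i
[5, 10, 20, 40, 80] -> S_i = 5*2^i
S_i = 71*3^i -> [71, 213, 639, 1917, 5751]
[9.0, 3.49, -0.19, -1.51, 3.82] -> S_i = Random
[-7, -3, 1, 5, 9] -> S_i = -7 + 4*i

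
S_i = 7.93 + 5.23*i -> [7.93, 13.16, 18.39, 23.62, 28.85]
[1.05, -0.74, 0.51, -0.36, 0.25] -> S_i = 1.05*(-0.70)^i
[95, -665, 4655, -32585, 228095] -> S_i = 95*-7^i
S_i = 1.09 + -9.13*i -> [1.09, -8.04, -17.17, -26.3, -35.43]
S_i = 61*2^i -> [61, 122, 244, 488, 976]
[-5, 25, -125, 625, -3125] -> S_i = -5*-5^i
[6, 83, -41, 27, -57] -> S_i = Random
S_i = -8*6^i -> [-8, -48, -288, -1728, -10368]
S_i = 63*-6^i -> [63, -378, 2268, -13608, 81648]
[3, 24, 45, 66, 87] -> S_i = 3 + 21*i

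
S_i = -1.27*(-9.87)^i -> [-1.27, 12.53, -123.72, 1221.11, -12052.37]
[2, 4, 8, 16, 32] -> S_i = 2*2^i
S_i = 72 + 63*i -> [72, 135, 198, 261, 324]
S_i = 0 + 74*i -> [0, 74, 148, 222, 296]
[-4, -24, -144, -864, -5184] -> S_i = -4*6^i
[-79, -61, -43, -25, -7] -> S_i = -79 + 18*i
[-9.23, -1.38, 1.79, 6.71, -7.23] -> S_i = Random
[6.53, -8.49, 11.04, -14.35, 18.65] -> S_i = 6.53*(-1.30)^i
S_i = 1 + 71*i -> [1, 72, 143, 214, 285]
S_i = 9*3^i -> [9, 27, 81, 243, 729]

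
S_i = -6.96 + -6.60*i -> [-6.96, -13.56, -20.16, -26.76, -33.36]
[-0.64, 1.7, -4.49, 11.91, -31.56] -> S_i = -0.64*(-2.65)^i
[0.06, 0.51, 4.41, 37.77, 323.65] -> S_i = 0.06*8.57^i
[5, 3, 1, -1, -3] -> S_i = 5 + -2*i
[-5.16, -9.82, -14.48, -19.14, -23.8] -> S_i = -5.16 + -4.66*i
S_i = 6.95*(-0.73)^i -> [6.95, -5.07, 3.7, -2.7, 1.97]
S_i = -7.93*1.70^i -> [-7.93, -13.48, -22.92, -38.96, -66.23]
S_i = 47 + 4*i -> [47, 51, 55, 59, 63]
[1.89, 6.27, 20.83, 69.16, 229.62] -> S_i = 1.89*3.32^i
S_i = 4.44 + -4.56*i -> [4.44, -0.12, -4.68, -9.24, -13.8]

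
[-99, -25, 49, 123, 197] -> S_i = -99 + 74*i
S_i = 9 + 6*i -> [9, 15, 21, 27, 33]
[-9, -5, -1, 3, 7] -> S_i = -9 + 4*i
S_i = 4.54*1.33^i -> [4.54, 6.04, 8.03, 10.68, 14.21]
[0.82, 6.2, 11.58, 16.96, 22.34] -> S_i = 0.82 + 5.38*i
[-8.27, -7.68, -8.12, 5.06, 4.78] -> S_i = Random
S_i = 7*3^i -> [7, 21, 63, 189, 567]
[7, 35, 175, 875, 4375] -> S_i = 7*5^i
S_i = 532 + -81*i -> [532, 451, 370, 289, 208]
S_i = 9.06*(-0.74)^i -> [9.06, -6.7, 4.96, -3.67, 2.72]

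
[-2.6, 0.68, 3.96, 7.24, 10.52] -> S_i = -2.60 + 3.28*i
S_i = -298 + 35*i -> [-298, -263, -228, -193, -158]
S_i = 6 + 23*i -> [6, 29, 52, 75, 98]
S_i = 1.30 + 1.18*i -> [1.3, 2.48, 3.66, 4.84, 6.02]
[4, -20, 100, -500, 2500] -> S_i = 4*-5^i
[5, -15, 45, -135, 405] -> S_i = 5*-3^i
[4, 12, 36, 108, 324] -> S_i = 4*3^i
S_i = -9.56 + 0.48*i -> [-9.56, -9.08, -8.6, -8.12, -7.64]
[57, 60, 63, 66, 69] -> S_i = 57 + 3*i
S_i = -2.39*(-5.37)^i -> [-2.39, 12.83, -68.92, 370.1, -1987.44]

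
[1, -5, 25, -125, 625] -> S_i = 1*-5^i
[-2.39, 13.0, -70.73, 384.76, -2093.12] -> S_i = -2.39*(-5.44)^i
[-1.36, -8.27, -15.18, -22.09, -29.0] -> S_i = -1.36 + -6.91*i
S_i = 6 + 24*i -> [6, 30, 54, 78, 102]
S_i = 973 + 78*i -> [973, 1051, 1129, 1207, 1285]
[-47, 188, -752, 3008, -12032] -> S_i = -47*-4^i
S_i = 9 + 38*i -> [9, 47, 85, 123, 161]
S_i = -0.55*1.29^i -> [-0.55, -0.71, -0.92, -1.18, -1.52]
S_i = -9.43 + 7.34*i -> [-9.43, -2.09, 5.25, 12.59, 19.93]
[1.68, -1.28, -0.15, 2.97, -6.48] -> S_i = Random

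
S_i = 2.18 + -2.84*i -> [2.18, -0.66, -3.5, -6.34, -9.18]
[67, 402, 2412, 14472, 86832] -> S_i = 67*6^i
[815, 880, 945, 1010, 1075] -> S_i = 815 + 65*i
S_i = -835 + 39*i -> [-835, -796, -757, -718, -679]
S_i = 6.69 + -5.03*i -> [6.69, 1.66, -3.37, -8.4, -13.43]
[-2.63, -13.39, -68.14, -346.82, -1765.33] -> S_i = -2.63*5.09^i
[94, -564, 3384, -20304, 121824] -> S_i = 94*-6^i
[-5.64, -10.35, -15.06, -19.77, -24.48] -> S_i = -5.64 + -4.71*i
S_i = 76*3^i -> [76, 228, 684, 2052, 6156]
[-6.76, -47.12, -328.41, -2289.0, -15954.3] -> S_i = -6.76*6.97^i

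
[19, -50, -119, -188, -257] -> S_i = 19 + -69*i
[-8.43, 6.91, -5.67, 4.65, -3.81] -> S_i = -8.43*(-0.82)^i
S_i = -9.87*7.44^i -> [-9.87, -73.43, -546.34, -4064.77, -30241.89]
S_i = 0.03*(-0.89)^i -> [0.03, -0.03, 0.02, -0.02, 0.02]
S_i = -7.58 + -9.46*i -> [-7.58, -17.04, -26.5, -35.96, -45.42]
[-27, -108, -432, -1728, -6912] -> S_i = -27*4^i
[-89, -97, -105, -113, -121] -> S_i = -89 + -8*i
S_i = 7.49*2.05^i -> [7.49, 15.35, 31.48, 64.53, 132.28]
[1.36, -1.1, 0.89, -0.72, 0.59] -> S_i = 1.36*(-0.81)^i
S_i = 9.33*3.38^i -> [9.33, 31.54, 106.59, 360.27, 1217.72]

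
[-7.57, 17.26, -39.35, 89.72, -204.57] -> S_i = -7.57*(-2.28)^i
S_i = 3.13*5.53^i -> [3.13, 17.31, 95.72, 529.32, 2927.15]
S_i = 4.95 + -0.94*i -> [4.95, 4.01, 3.07, 2.13, 1.19]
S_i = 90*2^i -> [90, 180, 360, 720, 1440]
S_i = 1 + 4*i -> [1, 5, 9, 13, 17]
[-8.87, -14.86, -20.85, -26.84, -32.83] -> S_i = -8.87 + -5.99*i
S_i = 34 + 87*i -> [34, 121, 208, 295, 382]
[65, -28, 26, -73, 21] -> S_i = Random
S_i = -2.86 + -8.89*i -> [-2.86, -11.75, -20.64, -29.53, -38.42]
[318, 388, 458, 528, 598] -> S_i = 318 + 70*i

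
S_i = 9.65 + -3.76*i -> [9.65, 5.89, 2.13, -1.63, -5.39]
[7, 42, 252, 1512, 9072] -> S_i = 7*6^i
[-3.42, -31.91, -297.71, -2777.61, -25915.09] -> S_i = -3.42*9.33^i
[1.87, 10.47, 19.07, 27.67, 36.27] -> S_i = 1.87 + 8.60*i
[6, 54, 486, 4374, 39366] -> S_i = 6*9^i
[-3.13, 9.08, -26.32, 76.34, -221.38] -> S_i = -3.13*(-2.90)^i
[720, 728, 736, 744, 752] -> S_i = 720 + 8*i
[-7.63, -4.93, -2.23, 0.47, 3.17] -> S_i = -7.63 + 2.70*i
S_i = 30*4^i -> [30, 120, 480, 1920, 7680]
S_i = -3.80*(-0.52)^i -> [-3.8, 1.98, -1.03, 0.53, -0.28]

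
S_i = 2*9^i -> [2, 18, 162, 1458, 13122]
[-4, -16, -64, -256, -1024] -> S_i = -4*4^i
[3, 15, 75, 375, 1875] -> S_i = 3*5^i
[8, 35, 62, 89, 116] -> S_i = 8 + 27*i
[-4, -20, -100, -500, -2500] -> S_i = -4*5^i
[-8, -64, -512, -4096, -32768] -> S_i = -8*8^i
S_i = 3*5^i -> [3, 15, 75, 375, 1875]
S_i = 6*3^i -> [6, 18, 54, 162, 486]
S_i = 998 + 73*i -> [998, 1071, 1144, 1217, 1290]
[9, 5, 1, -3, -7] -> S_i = 9 + -4*i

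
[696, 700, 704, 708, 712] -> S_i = 696 + 4*i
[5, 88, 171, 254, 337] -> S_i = 5 + 83*i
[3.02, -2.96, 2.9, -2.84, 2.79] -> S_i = 3.02*(-0.98)^i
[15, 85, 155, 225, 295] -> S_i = 15 + 70*i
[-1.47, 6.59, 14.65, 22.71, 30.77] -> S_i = -1.47 + 8.06*i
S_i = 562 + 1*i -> [562, 563, 564, 565, 566]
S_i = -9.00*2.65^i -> [-9.0, -23.85, -63.2, -167.49, -443.84]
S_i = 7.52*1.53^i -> [7.52, 11.51, 17.6, 26.93, 41.21]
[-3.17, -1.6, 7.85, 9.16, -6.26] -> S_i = Random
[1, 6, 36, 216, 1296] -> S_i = 1*6^i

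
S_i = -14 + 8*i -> [-14, -6, 2, 10, 18]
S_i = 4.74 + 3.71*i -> [4.74, 8.45, 12.16, 15.87, 19.58]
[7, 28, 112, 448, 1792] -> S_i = 7*4^i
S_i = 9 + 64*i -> [9, 73, 137, 201, 265]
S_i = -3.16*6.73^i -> [-3.16, -21.27, -143.13, -963.24, -6482.57]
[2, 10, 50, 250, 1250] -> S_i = 2*5^i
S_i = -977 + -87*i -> [-977, -1064, -1151, -1238, -1325]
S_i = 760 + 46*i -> [760, 806, 852, 898, 944]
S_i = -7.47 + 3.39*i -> [-7.47, -4.08, -0.69, 2.7, 6.09]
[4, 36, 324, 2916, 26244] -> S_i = 4*9^i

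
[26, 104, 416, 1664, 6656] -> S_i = 26*4^i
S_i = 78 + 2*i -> [78, 80, 82, 84, 86]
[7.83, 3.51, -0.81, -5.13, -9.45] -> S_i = 7.83 + -4.32*i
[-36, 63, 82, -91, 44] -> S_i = Random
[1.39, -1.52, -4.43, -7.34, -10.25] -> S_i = 1.39 + -2.91*i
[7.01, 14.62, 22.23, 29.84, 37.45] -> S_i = 7.01 + 7.61*i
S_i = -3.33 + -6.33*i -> [-3.33, -9.66, -15.99, -22.32, -28.65]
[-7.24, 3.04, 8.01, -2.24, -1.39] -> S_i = Random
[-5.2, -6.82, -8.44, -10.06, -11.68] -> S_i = -5.20 + -1.62*i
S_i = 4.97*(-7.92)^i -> [4.97, -39.36, 311.75, -2469.06, 19554.97]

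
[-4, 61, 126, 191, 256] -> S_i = -4 + 65*i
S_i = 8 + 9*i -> [8, 17, 26, 35, 44]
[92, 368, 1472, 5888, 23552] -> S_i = 92*4^i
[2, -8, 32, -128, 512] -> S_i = 2*-4^i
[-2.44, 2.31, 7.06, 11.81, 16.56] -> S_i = -2.44 + 4.75*i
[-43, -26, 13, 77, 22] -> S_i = Random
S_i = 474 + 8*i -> [474, 482, 490, 498, 506]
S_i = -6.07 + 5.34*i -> [-6.07, -0.73, 4.61, 9.95, 15.29]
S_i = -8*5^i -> [-8, -40, -200, -1000, -5000]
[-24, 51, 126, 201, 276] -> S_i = -24 + 75*i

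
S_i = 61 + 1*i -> [61, 62, 63, 64, 65]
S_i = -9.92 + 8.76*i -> [-9.92, -1.16, 7.6, 16.36, 25.12]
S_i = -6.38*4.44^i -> [-6.38, -28.33, -125.77, -558.43, -2479.43]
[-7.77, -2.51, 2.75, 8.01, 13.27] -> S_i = -7.77 + 5.26*i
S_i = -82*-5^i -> [-82, 410, -2050, 10250, -51250]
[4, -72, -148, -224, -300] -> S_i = 4 + -76*i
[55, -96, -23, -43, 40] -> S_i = Random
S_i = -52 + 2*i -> [-52, -50, -48, -46, -44]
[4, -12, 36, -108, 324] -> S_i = 4*-3^i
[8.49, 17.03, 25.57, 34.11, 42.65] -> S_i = 8.49 + 8.54*i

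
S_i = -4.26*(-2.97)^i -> [-4.26, 12.65, -37.58, 111.6, -331.46]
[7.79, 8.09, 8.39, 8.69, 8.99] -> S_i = 7.79 + 0.30*i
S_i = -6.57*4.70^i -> [-6.57, -30.88, -145.13, -682.12, -3205.95]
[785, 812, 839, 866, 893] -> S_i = 785 + 27*i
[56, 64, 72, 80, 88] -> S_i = 56 + 8*i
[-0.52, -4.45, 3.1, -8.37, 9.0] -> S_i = Random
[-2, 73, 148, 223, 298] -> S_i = -2 + 75*i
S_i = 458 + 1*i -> [458, 459, 460, 461, 462]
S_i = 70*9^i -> [70, 630, 5670, 51030, 459270]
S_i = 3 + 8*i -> [3, 11, 19, 27, 35]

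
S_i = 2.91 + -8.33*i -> [2.91, -5.42, -13.75, -22.08, -30.41]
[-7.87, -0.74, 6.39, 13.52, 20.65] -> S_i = -7.87 + 7.13*i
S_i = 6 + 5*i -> [6, 11, 16, 21, 26]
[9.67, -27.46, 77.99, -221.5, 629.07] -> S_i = 9.67*(-2.84)^i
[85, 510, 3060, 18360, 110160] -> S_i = 85*6^i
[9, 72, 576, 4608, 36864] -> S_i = 9*8^i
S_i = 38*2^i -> [38, 76, 152, 304, 608]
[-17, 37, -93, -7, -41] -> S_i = Random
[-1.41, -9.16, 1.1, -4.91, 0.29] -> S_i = Random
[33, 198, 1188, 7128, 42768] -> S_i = 33*6^i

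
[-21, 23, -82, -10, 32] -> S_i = Random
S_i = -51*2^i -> [-51, -102, -204, -408, -816]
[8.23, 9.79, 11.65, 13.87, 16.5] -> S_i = 8.23*1.19^i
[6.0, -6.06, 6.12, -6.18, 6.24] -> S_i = 6.00*(-1.01)^i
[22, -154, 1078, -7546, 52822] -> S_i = 22*-7^i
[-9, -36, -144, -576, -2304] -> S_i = -9*4^i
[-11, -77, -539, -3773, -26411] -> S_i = -11*7^i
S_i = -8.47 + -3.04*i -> [-8.47, -11.51, -14.55, -17.59, -20.63]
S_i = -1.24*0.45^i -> [-1.24, -0.56, -0.25, -0.11, -0.05]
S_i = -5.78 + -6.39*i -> [-5.78, -12.17, -18.56, -24.95, -31.34]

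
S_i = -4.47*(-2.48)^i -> [-4.47, 11.09, -27.49, 68.18, -169.09]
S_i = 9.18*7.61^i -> [9.18, 69.86, 531.63, 4045.73, 30787.99]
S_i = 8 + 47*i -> [8, 55, 102, 149, 196]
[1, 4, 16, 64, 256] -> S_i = 1*4^i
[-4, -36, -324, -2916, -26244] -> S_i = -4*9^i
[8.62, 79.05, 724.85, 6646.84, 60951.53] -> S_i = 8.62*9.17^i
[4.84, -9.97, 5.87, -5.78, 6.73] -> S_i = Random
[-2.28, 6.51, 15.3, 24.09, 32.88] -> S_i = -2.28 + 8.79*i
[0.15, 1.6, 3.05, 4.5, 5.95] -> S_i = 0.15 + 1.45*i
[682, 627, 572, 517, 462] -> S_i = 682 + -55*i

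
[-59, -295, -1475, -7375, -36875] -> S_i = -59*5^i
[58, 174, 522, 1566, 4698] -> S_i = 58*3^i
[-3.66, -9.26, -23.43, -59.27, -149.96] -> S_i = -3.66*2.53^i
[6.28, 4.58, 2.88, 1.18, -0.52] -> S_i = 6.28 + -1.70*i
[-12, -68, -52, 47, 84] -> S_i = Random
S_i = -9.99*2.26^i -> [-9.99, -22.58, -51.02, -115.32, -260.61]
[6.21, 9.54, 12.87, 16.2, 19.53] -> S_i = 6.21 + 3.33*i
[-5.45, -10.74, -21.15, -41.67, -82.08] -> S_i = -5.45*1.97^i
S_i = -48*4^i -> [-48, -192, -768, -3072, -12288]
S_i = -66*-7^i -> [-66, 462, -3234, 22638, -158466]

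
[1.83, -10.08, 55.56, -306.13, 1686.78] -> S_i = 1.83*(-5.51)^i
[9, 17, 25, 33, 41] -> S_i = 9 + 8*i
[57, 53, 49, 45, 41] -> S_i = 57 + -4*i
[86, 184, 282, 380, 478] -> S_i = 86 + 98*i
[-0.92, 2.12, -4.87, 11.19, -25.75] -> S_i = -0.92*(-2.30)^i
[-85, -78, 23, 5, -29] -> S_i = Random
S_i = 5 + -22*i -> [5, -17, -39, -61, -83]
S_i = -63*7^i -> [-63, -441, -3087, -21609, -151263]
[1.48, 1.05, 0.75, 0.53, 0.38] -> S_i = 1.48*0.71^i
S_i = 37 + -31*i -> [37, 6, -25, -56, -87]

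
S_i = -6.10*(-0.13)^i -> [-6.1, 0.79, -0.1, 0.01, -0.0]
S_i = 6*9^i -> [6, 54, 486, 4374, 39366]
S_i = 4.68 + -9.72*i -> [4.68, -5.04, -14.76, -24.48, -34.2]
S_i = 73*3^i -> [73, 219, 657, 1971, 5913]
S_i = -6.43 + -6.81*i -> [-6.43, -13.24, -20.05, -26.86, -33.67]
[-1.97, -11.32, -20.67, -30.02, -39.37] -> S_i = -1.97 + -9.35*i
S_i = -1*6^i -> [-1, -6, -36, -216, -1296]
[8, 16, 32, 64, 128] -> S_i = 8*2^i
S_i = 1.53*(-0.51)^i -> [1.53, -0.78, 0.4, -0.2, 0.1]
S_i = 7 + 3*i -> [7, 10, 13, 16, 19]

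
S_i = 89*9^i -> [89, 801, 7209, 64881, 583929]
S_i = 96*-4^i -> [96, -384, 1536, -6144, 24576]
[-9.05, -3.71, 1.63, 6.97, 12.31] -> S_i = -9.05 + 5.34*i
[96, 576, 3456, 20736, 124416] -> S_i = 96*6^i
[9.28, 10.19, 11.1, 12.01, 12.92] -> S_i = 9.28 + 0.91*i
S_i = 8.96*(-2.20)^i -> [8.96, -19.71, 43.37, -95.41, 209.89]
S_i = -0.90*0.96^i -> [-0.9, -0.86, -0.83, -0.8, -0.76]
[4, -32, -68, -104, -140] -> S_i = 4 + -36*i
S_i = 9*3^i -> [9, 27, 81, 243, 729]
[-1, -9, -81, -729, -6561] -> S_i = -1*9^i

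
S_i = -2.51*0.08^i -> [-2.51, -0.2, -0.02, -0.0, -0.0]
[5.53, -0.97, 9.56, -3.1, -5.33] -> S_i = Random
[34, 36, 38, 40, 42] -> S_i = 34 + 2*i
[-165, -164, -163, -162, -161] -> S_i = -165 + 1*i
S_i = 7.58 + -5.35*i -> [7.58, 2.23, -3.12, -8.47, -13.82]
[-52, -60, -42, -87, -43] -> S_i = Random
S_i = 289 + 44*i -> [289, 333, 377, 421, 465]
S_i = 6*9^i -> [6, 54, 486, 4374, 39366]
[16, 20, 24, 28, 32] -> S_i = 16 + 4*i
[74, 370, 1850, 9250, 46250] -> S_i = 74*5^i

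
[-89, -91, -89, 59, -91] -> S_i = Random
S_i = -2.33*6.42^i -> [-2.33, -14.96, -96.03, -616.54, -3958.18]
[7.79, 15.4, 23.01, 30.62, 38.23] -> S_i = 7.79 + 7.61*i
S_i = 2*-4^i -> [2, -8, 32, -128, 512]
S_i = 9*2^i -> [9, 18, 36, 72, 144]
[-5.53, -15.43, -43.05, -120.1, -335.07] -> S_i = -5.53*2.79^i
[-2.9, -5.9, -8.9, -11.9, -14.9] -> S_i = -2.90 + -3.00*i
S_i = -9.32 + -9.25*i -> [-9.32, -18.57, -27.82, -37.07, -46.32]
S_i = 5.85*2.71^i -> [5.85, 15.85, 42.96, 116.43, 315.52]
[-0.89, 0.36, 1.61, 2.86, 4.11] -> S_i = -0.89 + 1.25*i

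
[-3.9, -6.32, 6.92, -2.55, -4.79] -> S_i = Random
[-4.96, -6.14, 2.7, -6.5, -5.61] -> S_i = Random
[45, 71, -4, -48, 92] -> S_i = Random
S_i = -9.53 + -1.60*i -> [-9.53, -11.13, -12.73, -14.33, -15.93]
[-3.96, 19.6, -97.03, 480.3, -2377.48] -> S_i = -3.96*(-4.95)^i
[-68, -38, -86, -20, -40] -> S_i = Random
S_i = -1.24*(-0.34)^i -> [-1.24, 0.42, -0.14, 0.05, -0.02]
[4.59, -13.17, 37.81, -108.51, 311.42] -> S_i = 4.59*(-2.87)^i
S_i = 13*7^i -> [13, 91, 637, 4459, 31213]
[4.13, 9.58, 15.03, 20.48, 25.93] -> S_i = 4.13 + 5.45*i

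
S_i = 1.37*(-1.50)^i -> [1.37, -2.06, 3.08, -4.62, 6.94]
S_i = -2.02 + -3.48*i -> [-2.02, -5.5, -8.98, -12.46, -15.94]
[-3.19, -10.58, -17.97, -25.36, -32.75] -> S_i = -3.19 + -7.39*i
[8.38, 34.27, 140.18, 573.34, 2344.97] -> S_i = 8.38*4.09^i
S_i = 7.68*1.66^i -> [7.68, 12.75, 21.16, 35.13, 58.32]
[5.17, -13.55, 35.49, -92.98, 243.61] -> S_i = 5.17*(-2.62)^i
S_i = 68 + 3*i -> [68, 71, 74, 77, 80]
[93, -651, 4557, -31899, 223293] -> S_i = 93*-7^i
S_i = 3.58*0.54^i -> [3.58, 1.93, 1.04, 0.56, 0.3]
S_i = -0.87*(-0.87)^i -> [-0.87, 0.76, -0.66, 0.57, -0.5]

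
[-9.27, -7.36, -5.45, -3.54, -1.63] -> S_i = -9.27 + 1.91*i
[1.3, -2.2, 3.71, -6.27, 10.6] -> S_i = 1.30*(-1.69)^i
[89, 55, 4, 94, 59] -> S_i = Random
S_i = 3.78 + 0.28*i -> [3.78, 4.06, 4.34, 4.62, 4.9]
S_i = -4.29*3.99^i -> [-4.29, -17.12, -68.3, -272.51, -1087.3]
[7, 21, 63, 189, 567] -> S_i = 7*3^i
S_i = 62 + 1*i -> [62, 63, 64, 65, 66]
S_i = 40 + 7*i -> [40, 47, 54, 61, 68]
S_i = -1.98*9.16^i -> [-1.98, -18.14, -166.13, -1521.78, -13939.5]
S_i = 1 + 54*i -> [1, 55, 109, 163, 217]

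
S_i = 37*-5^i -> [37, -185, 925, -4625, 23125]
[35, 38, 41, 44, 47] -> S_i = 35 + 3*i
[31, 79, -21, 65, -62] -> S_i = Random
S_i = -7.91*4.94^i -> [-7.91, -39.08, -193.03, -953.58, -4710.69]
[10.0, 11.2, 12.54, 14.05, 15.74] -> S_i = 10.00*1.12^i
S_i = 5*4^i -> [5, 20, 80, 320, 1280]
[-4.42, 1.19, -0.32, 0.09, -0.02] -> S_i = -4.42*(-0.27)^i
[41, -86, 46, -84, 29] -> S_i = Random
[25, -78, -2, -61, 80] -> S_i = Random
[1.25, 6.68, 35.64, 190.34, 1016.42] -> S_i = 1.25*5.34^i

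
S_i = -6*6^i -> [-6, -36, -216, -1296, -7776]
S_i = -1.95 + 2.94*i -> [-1.95, 0.99, 3.93, 6.87, 9.81]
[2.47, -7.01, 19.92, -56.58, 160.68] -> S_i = 2.47*(-2.84)^i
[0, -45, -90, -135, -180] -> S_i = 0 + -45*i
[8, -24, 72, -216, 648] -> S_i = 8*-3^i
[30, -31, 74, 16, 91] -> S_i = Random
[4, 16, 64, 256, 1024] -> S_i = 4*4^i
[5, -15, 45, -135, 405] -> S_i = 5*-3^i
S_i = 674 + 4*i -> [674, 678, 682, 686, 690]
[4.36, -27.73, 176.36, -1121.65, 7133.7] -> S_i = 4.36*(-6.36)^i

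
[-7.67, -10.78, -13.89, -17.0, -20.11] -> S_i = -7.67 + -3.11*i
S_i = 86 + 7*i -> [86, 93, 100, 107, 114]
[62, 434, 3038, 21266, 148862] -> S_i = 62*7^i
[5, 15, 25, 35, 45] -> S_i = 5 + 10*i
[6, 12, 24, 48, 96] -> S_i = 6*2^i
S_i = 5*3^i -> [5, 15, 45, 135, 405]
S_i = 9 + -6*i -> [9, 3, -3, -9, -15]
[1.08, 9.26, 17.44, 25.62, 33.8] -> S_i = 1.08 + 8.18*i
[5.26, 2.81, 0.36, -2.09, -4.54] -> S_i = 5.26 + -2.45*i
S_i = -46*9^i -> [-46, -414, -3726, -33534, -301806]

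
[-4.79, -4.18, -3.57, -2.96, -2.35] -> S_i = -4.79 + 0.61*i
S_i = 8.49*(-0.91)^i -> [8.49, -7.73, 7.03, -6.4, 5.82]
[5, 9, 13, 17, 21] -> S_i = 5 + 4*i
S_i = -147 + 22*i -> [-147, -125, -103, -81, -59]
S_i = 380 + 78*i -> [380, 458, 536, 614, 692]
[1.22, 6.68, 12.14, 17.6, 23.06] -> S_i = 1.22 + 5.46*i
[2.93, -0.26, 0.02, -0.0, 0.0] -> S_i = 2.93*(-0.09)^i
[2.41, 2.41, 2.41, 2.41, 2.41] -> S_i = 2.41*1.00^i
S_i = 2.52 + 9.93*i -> [2.52, 12.45, 22.38, 32.31, 42.24]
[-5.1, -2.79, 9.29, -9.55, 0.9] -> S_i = Random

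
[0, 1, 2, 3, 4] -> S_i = 0 + 1*i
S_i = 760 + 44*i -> [760, 804, 848, 892, 936]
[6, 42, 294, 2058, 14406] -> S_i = 6*7^i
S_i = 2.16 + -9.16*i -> [2.16, -7.0, -16.16, -25.32, -34.48]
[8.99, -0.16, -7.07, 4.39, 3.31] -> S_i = Random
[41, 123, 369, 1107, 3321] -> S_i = 41*3^i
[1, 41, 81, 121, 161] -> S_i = 1 + 40*i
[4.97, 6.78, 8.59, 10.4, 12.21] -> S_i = 4.97 + 1.81*i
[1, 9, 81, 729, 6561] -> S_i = 1*9^i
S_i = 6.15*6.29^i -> [6.15, 38.68, 243.32, 1530.48, 9626.71]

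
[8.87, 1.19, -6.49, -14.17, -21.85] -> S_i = 8.87 + -7.68*i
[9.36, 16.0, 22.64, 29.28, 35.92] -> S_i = 9.36 + 6.64*i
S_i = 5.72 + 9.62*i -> [5.72, 15.34, 24.96, 34.58, 44.2]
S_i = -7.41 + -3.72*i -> [-7.41, -11.13, -14.85, -18.57, -22.29]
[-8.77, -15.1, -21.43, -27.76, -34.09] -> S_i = -8.77 + -6.33*i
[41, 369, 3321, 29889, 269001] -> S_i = 41*9^i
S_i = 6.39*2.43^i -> [6.39, 15.53, 37.73, 91.69, 222.81]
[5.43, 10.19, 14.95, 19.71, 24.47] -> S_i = 5.43 + 4.76*i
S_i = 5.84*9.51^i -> [5.84, 55.54, 528.17, 5022.9, 47767.76]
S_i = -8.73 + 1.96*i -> [-8.73, -6.77, -4.81, -2.85, -0.89]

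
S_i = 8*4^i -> [8, 32, 128, 512, 2048]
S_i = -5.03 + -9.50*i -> [-5.03, -14.53, -24.03, -33.53, -43.03]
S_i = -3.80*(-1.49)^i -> [-3.8, 5.66, -8.44, 12.57, -18.73]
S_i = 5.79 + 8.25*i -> [5.79, 14.04, 22.29, 30.54, 38.79]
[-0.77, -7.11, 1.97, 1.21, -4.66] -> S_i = Random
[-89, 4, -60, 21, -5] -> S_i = Random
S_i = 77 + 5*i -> [77, 82, 87, 92, 97]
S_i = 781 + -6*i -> [781, 775, 769, 763, 757]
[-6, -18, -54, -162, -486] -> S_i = -6*3^i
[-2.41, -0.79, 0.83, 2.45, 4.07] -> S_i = -2.41 + 1.62*i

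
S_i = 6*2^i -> [6, 12, 24, 48, 96]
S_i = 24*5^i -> [24, 120, 600, 3000, 15000]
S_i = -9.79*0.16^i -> [-9.79, -1.57, -0.25, -0.04, -0.01]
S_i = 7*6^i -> [7, 42, 252, 1512, 9072]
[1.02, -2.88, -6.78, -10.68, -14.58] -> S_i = 1.02 + -3.90*i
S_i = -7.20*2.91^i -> [-7.2, -20.95, -60.97, -177.42, -516.3]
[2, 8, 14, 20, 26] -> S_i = 2 + 6*i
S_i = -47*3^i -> [-47, -141, -423, -1269, -3807]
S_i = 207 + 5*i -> [207, 212, 217, 222, 227]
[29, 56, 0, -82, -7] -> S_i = Random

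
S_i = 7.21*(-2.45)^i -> [7.21, -17.66, 43.28, -106.03, 259.78]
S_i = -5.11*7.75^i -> [-5.11, -39.6, -306.92, -2378.63, -18434.34]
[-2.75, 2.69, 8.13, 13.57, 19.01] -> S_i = -2.75 + 5.44*i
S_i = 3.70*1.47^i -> [3.7, 5.44, 8.0, 11.75, 17.28]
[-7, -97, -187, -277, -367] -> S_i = -7 + -90*i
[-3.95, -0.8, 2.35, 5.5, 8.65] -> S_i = -3.95 + 3.15*i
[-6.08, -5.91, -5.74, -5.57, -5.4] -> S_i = -6.08 + 0.17*i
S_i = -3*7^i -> [-3, -21, -147, -1029, -7203]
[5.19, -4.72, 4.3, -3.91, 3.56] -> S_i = 5.19*(-0.91)^i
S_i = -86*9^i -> [-86, -774, -6966, -62694, -564246]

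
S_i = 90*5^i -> [90, 450, 2250, 11250, 56250]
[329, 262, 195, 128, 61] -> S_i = 329 + -67*i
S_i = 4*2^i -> [4, 8, 16, 32, 64]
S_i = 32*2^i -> [32, 64, 128, 256, 512]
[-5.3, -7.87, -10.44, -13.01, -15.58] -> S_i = -5.30 + -2.57*i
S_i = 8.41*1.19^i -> [8.41, 10.01, 11.91, 14.17, 16.86]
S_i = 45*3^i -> [45, 135, 405, 1215, 3645]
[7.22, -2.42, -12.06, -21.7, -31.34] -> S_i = 7.22 + -9.64*i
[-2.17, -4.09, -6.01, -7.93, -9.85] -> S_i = -2.17 + -1.92*i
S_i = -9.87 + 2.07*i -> [-9.87, -7.8, -5.73, -3.66, -1.59]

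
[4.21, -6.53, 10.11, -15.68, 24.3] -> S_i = 4.21*(-1.55)^i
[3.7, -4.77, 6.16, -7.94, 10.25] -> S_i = 3.70*(-1.29)^i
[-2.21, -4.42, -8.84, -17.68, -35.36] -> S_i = -2.21*2.00^i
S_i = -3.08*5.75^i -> [-3.08, -17.71, -101.83, -585.54, -3366.84]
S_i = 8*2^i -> [8, 16, 32, 64, 128]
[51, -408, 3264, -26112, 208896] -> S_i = 51*-8^i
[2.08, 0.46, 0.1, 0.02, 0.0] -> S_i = 2.08*0.22^i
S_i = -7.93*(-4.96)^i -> [-7.93, 39.33, -195.09, 967.65, -4799.54]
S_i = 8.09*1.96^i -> [8.09, 15.86, 31.08, 60.91, 119.39]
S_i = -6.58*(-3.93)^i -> [-6.58, 25.86, -101.63, 399.4, -1569.63]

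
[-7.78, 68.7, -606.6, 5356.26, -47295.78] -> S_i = -7.78*(-8.83)^i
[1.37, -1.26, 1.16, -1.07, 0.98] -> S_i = 1.37*(-0.92)^i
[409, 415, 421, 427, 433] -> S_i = 409 + 6*i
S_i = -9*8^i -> [-9, -72, -576, -4608, -36864]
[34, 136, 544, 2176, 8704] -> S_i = 34*4^i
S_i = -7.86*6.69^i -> [-7.86, -52.58, -351.78, -2353.43, -15744.43]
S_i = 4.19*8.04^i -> [4.19, 33.69, 270.85, 2177.62, 17508.07]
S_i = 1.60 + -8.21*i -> [1.6, -6.61, -14.82, -23.03, -31.24]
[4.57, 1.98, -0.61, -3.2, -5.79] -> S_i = 4.57 + -2.59*i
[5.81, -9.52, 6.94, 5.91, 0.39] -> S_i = Random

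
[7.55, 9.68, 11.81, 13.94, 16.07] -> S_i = 7.55 + 2.13*i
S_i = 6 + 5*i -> [6, 11, 16, 21, 26]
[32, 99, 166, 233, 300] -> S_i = 32 + 67*i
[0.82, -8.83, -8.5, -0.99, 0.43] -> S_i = Random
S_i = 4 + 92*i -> [4, 96, 188, 280, 372]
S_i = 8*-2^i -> [8, -16, 32, -64, 128]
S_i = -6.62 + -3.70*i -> [-6.62, -10.32, -14.02, -17.72, -21.42]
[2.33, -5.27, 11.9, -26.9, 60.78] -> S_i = 2.33*(-2.26)^i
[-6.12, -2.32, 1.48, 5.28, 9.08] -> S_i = -6.12 + 3.80*i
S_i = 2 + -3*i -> [2, -1, -4, -7, -10]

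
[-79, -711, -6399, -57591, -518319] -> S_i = -79*9^i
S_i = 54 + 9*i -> [54, 63, 72, 81, 90]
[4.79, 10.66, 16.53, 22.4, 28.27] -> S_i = 4.79 + 5.87*i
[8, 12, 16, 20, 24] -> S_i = 8 + 4*i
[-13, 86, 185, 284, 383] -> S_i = -13 + 99*i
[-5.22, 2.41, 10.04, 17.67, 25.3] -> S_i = -5.22 + 7.63*i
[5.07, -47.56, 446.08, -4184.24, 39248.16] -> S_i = 5.07*(-9.38)^i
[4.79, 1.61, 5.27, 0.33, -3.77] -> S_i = Random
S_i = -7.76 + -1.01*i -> [-7.76, -8.77, -9.78, -10.79, -11.8]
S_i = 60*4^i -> [60, 240, 960, 3840, 15360]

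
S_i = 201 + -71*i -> [201, 130, 59, -12, -83]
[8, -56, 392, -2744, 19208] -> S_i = 8*-7^i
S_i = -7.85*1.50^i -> [-7.85, -11.77, -17.66, -26.49, -39.74]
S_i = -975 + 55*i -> [-975, -920, -865, -810, -755]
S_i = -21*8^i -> [-21, -168, -1344, -10752, -86016]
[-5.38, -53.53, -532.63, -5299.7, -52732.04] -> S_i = -5.38*9.95^i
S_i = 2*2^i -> [2, 4, 8, 16, 32]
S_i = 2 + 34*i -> [2, 36, 70, 104, 138]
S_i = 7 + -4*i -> [7, 3, -1, -5, -9]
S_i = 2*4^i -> [2, 8, 32, 128, 512]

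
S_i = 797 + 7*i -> [797, 804, 811, 818, 825]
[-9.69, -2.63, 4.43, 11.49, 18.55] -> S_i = -9.69 + 7.06*i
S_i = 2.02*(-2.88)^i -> [2.02, -5.82, 16.75, -48.25, 138.97]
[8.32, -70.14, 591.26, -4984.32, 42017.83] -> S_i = 8.32*(-8.43)^i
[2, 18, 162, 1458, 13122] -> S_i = 2*9^i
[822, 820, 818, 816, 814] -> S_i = 822 + -2*i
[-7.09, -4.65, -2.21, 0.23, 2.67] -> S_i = -7.09 + 2.44*i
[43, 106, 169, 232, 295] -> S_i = 43 + 63*i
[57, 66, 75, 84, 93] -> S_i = 57 + 9*i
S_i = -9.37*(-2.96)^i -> [-9.37, 27.74, -82.1, 243.0, -719.29]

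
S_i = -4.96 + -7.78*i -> [-4.96, -12.74, -20.52, -28.3, -36.08]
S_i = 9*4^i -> [9, 36, 144, 576, 2304]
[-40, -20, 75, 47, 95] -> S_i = Random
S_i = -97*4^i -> [-97, -388, -1552, -6208, -24832]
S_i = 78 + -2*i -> [78, 76, 74, 72, 70]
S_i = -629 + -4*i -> [-629, -633, -637, -641, -645]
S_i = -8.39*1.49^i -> [-8.39, -12.5, -18.63, -27.75, -41.35]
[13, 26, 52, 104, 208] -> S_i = 13*2^i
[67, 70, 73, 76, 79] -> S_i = 67 + 3*i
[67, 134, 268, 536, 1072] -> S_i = 67*2^i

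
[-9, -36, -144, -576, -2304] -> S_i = -9*4^i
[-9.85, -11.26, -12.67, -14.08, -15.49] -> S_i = -9.85 + -1.41*i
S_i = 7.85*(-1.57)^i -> [7.85, -12.32, 19.35, -30.38, 47.69]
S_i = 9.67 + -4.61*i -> [9.67, 5.06, 0.45, -4.16, -8.77]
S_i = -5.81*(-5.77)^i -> [-5.81, 33.52, -193.43, 1116.1, -6439.9]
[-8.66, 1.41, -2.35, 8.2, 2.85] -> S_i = Random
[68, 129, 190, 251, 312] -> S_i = 68 + 61*i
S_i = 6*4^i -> [6, 24, 96, 384, 1536]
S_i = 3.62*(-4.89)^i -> [3.62, -17.7, 86.56, -423.29, 2069.87]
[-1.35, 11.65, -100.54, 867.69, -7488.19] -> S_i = -1.35*(-8.63)^i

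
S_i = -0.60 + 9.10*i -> [-0.6, 8.5, 17.6, 26.7, 35.8]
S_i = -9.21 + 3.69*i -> [-9.21, -5.52, -1.83, 1.86, 5.55]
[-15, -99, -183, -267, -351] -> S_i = -15 + -84*i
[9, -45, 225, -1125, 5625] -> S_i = 9*-5^i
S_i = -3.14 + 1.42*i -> [-3.14, -1.72, -0.3, 1.12, 2.54]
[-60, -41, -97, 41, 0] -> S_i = Random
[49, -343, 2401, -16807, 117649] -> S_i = 49*-7^i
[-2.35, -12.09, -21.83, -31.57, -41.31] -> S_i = -2.35 + -9.74*i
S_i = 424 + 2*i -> [424, 426, 428, 430, 432]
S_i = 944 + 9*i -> [944, 953, 962, 971, 980]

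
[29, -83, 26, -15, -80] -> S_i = Random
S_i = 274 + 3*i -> [274, 277, 280, 283, 286]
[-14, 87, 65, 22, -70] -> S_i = Random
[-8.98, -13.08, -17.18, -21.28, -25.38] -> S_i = -8.98 + -4.10*i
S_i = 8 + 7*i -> [8, 15, 22, 29, 36]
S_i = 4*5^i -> [4, 20, 100, 500, 2500]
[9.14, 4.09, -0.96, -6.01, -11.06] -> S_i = 9.14 + -5.05*i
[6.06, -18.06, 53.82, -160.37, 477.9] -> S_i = 6.06*(-2.98)^i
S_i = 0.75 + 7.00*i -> [0.75, 7.75, 14.75, 21.75, 28.75]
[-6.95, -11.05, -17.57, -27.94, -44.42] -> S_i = -6.95*1.59^i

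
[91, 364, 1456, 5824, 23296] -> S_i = 91*4^i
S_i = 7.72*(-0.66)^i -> [7.72, -5.1, 3.36, -2.22, 1.46]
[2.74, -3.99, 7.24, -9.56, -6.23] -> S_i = Random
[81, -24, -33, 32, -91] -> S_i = Random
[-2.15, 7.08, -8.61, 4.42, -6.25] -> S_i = Random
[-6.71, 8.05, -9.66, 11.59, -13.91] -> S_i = -6.71*(-1.20)^i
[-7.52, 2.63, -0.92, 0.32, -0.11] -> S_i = -7.52*(-0.35)^i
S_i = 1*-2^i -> [1, -2, 4, -8, 16]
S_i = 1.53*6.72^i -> [1.53, 10.28, 69.09, 464.3, 3120.1]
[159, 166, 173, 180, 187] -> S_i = 159 + 7*i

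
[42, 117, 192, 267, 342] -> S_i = 42 + 75*i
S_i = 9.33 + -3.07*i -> [9.33, 6.26, 3.19, 0.12, -2.95]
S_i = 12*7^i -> [12, 84, 588, 4116, 28812]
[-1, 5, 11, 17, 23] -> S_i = -1 + 6*i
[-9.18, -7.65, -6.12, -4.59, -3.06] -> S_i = -9.18 + 1.53*i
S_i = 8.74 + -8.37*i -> [8.74, 0.37, -8.0, -16.37, -24.74]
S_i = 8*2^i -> [8, 16, 32, 64, 128]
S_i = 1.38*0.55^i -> [1.38, 0.76, 0.42, 0.23, 0.13]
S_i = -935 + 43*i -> [-935, -892, -849, -806, -763]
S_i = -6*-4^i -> [-6, 24, -96, 384, -1536]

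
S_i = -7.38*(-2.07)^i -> [-7.38, 15.28, -31.62, 65.46, -135.5]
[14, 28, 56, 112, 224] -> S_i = 14*2^i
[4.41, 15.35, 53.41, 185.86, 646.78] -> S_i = 4.41*3.48^i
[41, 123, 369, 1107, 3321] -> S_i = 41*3^i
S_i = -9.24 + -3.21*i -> [-9.24, -12.45, -15.66, -18.87, -22.08]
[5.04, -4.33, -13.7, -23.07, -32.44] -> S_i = 5.04 + -9.37*i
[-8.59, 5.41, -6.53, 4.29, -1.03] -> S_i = Random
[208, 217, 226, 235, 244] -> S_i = 208 + 9*i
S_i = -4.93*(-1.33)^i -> [-4.93, 6.56, -8.72, 11.6, -15.43]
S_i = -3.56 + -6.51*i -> [-3.56, -10.07, -16.58, -23.09, -29.6]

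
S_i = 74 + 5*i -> [74, 79, 84, 89, 94]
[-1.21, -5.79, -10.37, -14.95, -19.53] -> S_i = -1.21 + -4.58*i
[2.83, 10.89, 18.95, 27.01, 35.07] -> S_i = 2.83 + 8.06*i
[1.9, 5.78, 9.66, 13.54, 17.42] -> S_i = 1.90 + 3.88*i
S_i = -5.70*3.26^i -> [-5.7, -18.58, -60.58, -197.48, -643.79]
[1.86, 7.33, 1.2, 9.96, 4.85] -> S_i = Random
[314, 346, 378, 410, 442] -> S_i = 314 + 32*i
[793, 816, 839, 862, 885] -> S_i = 793 + 23*i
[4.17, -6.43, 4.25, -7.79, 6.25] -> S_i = Random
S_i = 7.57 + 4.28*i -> [7.57, 11.85, 16.13, 20.41, 24.69]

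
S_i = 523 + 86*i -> [523, 609, 695, 781, 867]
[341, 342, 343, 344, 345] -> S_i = 341 + 1*i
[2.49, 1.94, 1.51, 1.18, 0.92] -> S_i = 2.49*0.78^i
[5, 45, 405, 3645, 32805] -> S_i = 5*9^i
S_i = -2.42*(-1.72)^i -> [-2.42, 4.16, -7.16, 12.31, -21.18]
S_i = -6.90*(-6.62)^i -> [-6.9, 45.68, -302.39, 2001.81, -13251.99]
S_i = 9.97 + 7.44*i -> [9.97, 17.41, 24.85, 32.29, 39.73]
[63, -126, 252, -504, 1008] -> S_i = 63*-2^i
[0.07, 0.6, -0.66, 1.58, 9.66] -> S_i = Random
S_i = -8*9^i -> [-8, -72, -648, -5832, -52488]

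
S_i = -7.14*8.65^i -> [-7.14, -61.76, -534.23, -4621.11, -39972.62]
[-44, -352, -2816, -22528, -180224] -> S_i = -44*8^i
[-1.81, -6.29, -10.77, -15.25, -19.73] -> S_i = -1.81 + -4.48*i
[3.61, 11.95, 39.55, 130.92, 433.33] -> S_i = 3.61*3.31^i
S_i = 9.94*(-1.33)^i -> [9.94, -13.22, 17.58, -23.39, 31.1]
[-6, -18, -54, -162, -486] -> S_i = -6*3^i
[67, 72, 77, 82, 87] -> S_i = 67 + 5*i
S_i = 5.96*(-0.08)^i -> [5.96, -0.48, 0.04, -0.0, 0.0]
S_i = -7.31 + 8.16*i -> [-7.31, 0.85, 9.01, 17.17, 25.33]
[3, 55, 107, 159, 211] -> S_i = 3 + 52*i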